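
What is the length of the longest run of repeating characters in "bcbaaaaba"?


Input: "bcbaaaaba"
Scanning for longest run:
  Position 1 ('c'): new char, reset run to 1
  Position 2 ('b'): new char, reset run to 1
  Position 3 ('a'): new char, reset run to 1
  Position 4 ('a'): continues run of 'a', length=2
  Position 5 ('a'): continues run of 'a', length=3
  Position 6 ('a'): continues run of 'a', length=4
  Position 7 ('b'): new char, reset run to 1
  Position 8 ('a'): new char, reset run to 1
Longest run: 'a' with length 4

4


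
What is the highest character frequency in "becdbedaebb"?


Input: becdbedaebb
Character counts:
  'a': 1
  'b': 4
  'c': 1
  'd': 2
  'e': 3
Maximum frequency: 4

4


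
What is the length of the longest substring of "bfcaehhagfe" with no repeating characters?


Input: "bfcaehhagfe"
Sliding window (track last position of each char):
  Position 0 ('b'): window [0,0] length 1 -- new best
  Position 1 ('f'): window [0,1] length 2 -- new best
  Position 2 ('c'): window [0,2] length 3 -- new best
  Position 3 ('a'): window [0,3] length 4 -- new best
  Position 4 ('e'): window [0,4] length 5 -- new best
  Position 5 ('h'): window [0,5] length 6 -- new best
  Position 6 ('h'): repeat (last at 5), move window start to 6
  Position 6 ('h'): window [6,6] length 1
  Position 7 ('a'): window [6,7] length 2
  Position 8 ('g'): window [6,8] length 3
  Position 9 ('f'): window [6,9] length 4
  Position 10 ('e'): window [6,10] length 5
Longest substring with no repeats: "bfcaeh" with length 6

6


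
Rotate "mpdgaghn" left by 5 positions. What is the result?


Input: "mpdgaghn", rotate left by 5
First 5 characters: "mpdga"
Remaining characters: "ghn"
Concatenate remaining + first: "ghn" + "mpdga" = "ghnmpdga"

ghnmpdga


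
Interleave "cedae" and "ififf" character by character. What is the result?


Interleaving "cedae" and "ififf":
  Position 0: 'c' from first, 'i' from second => "ci"
  Position 1: 'e' from first, 'f' from second => "ef"
  Position 2: 'd' from first, 'i' from second => "di"
  Position 3: 'a' from first, 'f' from second => "af"
  Position 4: 'e' from first, 'f' from second => "ef"
Result: ciefdiafef

ciefdiafef


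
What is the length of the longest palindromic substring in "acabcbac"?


Input: "acabcbac"
Checking substrings for palindromes:
  [1:8] "cabcbac" (len 7) => palindrome
  [2:7] "abcba" (len 5) => palindrome
  [0:3] "aca" (len 3) => palindrome
  [3:6] "bcb" (len 3) => palindrome
Longest palindromic substring: "cabcbac" with length 7

7


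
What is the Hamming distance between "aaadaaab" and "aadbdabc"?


Comparing "aaadaaab" and "aadbdabc" position by position:
  Position 0: 'a' vs 'a' => same
  Position 1: 'a' vs 'a' => same
  Position 2: 'a' vs 'd' => differ
  Position 3: 'd' vs 'b' => differ
  Position 4: 'a' vs 'd' => differ
  Position 5: 'a' vs 'a' => same
  Position 6: 'a' vs 'b' => differ
  Position 7: 'b' vs 'c' => differ
Total differences (Hamming distance): 5

5


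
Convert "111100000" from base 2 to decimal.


Input: "111100000" in base 2
Positional expansion:
  Digit '1' (value 1) x 2^8 = 256
  Digit '1' (value 1) x 2^7 = 128
  Digit '1' (value 1) x 2^6 = 64
  Digit '1' (value 1) x 2^5 = 32
  Digit '0' (value 0) x 2^4 = 0
  Digit '0' (value 0) x 2^3 = 0
  Digit '0' (value 0) x 2^2 = 0
  Digit '0' (value 0) x 2^1 = 0
  Digit '0' (value 0) x 2^0 = 0
Sum = 480

480


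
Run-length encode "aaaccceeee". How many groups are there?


Input: aaaccceeee
Scanning for consecutive runs:
  Group 1: 'a' x 3 (positions 0-2)
  Group 2: 'c' x 3 (positions 3-5)
  Group 3: 'e' x 4 (positions 6-9)
Total groups: 3

3


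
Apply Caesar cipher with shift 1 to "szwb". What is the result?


Caesar cipher: shift "szwb" by 1
  's' (pos 18) + 1 = pos 19 = 't'
  'z' (pos 25) + 1 = pos 0 = 'a'
  'w' (pos 22) + 1 = pos 23 = 'x'
  'b' (pos 1) + 1 = pos 2 = 'c'
Result: taxc

taxc


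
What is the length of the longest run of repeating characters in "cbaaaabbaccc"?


Input: "cbaaaabbaccc"
Scanning for longest run:
  Position 1 ('b'): new char, reset run to 1
  Position 2 ('a'): new char, reset run to 1
  Position 3 ('a'): continues run of 'a', length=2
  Position 4 ('a'): continues run of 'a', length=3
  Position 5 ('a'): continues run of 'a', length=4
  Position 6 ('b'): new char, reset run to 1
  Position 7 ('b'): continues run of 'b', length=2
  Position 8 ('a'): new char, reset run to 1
  Position 9 ('c'): new char, reset run to 1
  Position 10 ('c'): continues run of 'c', length=2
  Position 11 ('c'): continues run of 'c', length=3
Longest run: 'a' with length 4

4


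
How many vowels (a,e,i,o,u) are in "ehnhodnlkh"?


Input: ehnhodnlkh
Checking each character:
  'e' at position 0: vowel (running total: 1)
  'h' at position 1: consonant
  'n' at position 2: consonant
  'h' at position 3: consonant
  'o' at position 4: vowel (running total: 2)
  'd' at position 5: consonant
  'n' at position 6: consonant
  'l' at position 7: consonant
  'k' at position 8: consonant
  'h' at position 9: consonant
Total vowels: 2

2


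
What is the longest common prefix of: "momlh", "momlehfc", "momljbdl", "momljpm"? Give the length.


Words: momlh, momlehfc, momljbdl, momljpm
  Position 0: all 'm' => match
  Position 1: all 'o' => match
  Position 2: all 'm' => match
  Position 3: all 'l' => match
  Position 4: ('h', 'e', 'j', 'j') => mismatch, stop
LCP = "moml" (length 4)

4


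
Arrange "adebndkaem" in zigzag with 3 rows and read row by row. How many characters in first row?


Zigzag "adebndkaem" into 3 rows:
Placing characters:
  'a' => row 0
  'd' => row 1
  'e' => row 2
  'b' => row 1
  'n' => row 0
  'd' => row 1
  'k' => row 2
  'a' => row 1
  'e' => row 0
  'm' => row 1
Rows:
  Row 0: "ane"
  Row 1: "dbdam"
  Row 2: "ek"
First row length: 3

3


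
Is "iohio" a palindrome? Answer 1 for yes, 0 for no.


Input: iohio
Reversed: oihoi
  Compare pos 0 ('i') with pos 4 ('o'): MISMATCH
  Compare pos 1 ('o') with pos 3 ('i'): MISMATCH
Result: not a palindrome

0


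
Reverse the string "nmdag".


Input: nmdag
Reading characters right to left:
  Position 4: 'g'
  Position 3: 'a'
  Position 2: 'd'
  Position 1: 'm'
  Position 0: 'n'
Reversed: gadmn

gadmn


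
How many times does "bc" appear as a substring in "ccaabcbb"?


Searching for "bc" in "ccaabcbb"
Scanning each position:
  Position 0: "cc" => no
  Position 1: "ca" => no
  Position 2: "aa" => no
  Position 3: "ab" => no
  Position 4: "bc" => MATCH
  Position 5: "cb" => no
  Position 6: "bb" => no
Total occurrences: 1

1


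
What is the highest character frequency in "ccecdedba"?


Input: ccecdedba
Character counts:
  'a': 1
  'b': 1
  'c': 3
  'd': 2
  'e': 2
Maximum frequency: 3

3


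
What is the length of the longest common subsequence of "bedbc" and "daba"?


LCS of "bedbc" and "daba"
DP table:
           d    a    b    a
      0    0    0    0    0
  b   0    0    0    1    1
  e   0    0    0    1    1
  d   0    1    1    1    1
  b   0    1    1    2    2
  c   0    1    1    2    2
LCS length = dp[5][4] = 2

2


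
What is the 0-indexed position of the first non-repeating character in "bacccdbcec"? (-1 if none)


Input: bacccdbcec
Character frequencies:
  'a': 1
  'b': 2
  'c': 5
  'd': 1
  'e': 1
Scanning left to right for freq == 1:
  Position 0 ('b'): freq=2, skip
  Position 1 ('a'): unique! => answer = 1

1


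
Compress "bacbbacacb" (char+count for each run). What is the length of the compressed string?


Input: bacbbacacb
Runs:
  'b' x 1 => "b1"
  'a' x 1 => "a1"
  'c' x 1 => "c1"
  'b' x 2 => "b2"
  'a' x 1 => "a1"
  'c' x 1 => "c1"
  'a' x 1 => "a1"
  'c' x 1 => "c1"
  'b' x 1 => "b1"
Compressed: "b1a1c1b2a1c1a1c1b1"
Compressed length: 18

18


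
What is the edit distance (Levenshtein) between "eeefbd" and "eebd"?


Computing edit distance: "eeefbd" -> "eebd"
DP table:
           e    e    b    d
      0    1    2    3    4
  e   1    0    1    2    3
  e   2    1    0    1    2
  e   3    2    1    1    2
  f   4    3    2    2    2
  b   5    4    3    2    3
  d   6    5    4    3    2
Edit distance = dp[6][4] = 2

2


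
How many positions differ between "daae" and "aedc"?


Comparing "daae" and "aedc" position by position:
  Position 0: 'd' vs 'a' => DIFFER
  Position 1: 'a' vs 'e' => DIFFER
  Position 2: 'a' vs 'd' => DIFFER
  Position 3: 'e' vs 'c' => DIFFER
Positions that differ: 4

4


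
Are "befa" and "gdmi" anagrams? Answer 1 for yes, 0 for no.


Strings: "befa", "gdmi"
Sorted first:  abef
Sorted second: dgim
Differ at position 0: 'a' vs 'd' => not anagrams

0


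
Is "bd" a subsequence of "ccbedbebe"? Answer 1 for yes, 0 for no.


Check if "bd" is a subsequence of "ccbedbebe"
Greedy scan:
  Position 0 ('c'): no match needed
  Position 1 ('c'): no match needed
  Position 2 ('b'): matches sub[0] = 'b'
  Position 3 ('e'): no match needed
  Position 4 ('d'): matches sub[1] = 'd'
  Position 5 ('b'): no match needed
  Position 6 ('e'): no match needed
  Position 7 ('b'): no match needed
  Position 8 ('e'): no match needed
All 2 characters matched => is a subsequence

1


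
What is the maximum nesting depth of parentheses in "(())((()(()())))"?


Input: "(())((()(()())))"
Tracking depth:
  Position 0 '(': depth becomes 1
  Position 1 '(': depth becomes 2
  Position 2 ')': depth becomes 1
  Position 3 ')': depth becomes 0
  Position 4 '(': depth becomes 1
  Position 5 '(': depth becomes 2
  Position 6 '(': depth becomes 3
  Position 7 ')': depth becomes 2
  Position 8 '(': depth becomes 3
  Position 9 '(': depth becomes 4
  Position 10 ')': depth becomes 3
  Position 11 '(': depth becomes 4
  Position 12 ')': depth becomes 3
  Position 13 ')': depth becomes 2
  Position 14 ')': depth becomes 1
  Position 15 ')': depth becomes 0
Maximum depth reached: 4

4


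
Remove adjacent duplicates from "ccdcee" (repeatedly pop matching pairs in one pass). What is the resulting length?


Input: ccdcee
Stack-based adjacent duplicate removal:
  Read 'c': push. Stack: c
  Read 'c': matches stack top 'c' => pop. Stack: (empty)
  Read 'd': push. Stack: d
  Read 'c': push. Stack: dc
  Read 'e': push. Stack: dce
  Read 'e': matches stack top 'e' => pop. Stack: dc
Final stack: "dc" (length 2)

2


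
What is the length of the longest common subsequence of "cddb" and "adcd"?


LCS of "cddb" and "adcd"
DP table:
           a    d    c    d
      0    0    0    0    0
  c   0    0    0    1    1
  d   0    0    1    1    2
  d   0    0    1    1    2
  b   0    0    1    1    2
LCS length = dp[4][4] = 2

2


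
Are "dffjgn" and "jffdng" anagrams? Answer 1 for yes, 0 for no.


Strings: "dffjgn", "jffdng"
Sorted first:  dffgjn
Sorted second: dffgjn
Sorted forms match => anagrams

1


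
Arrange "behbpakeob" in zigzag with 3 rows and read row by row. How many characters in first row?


Zigzag "behbpakeob" into 3 rows:
Placing characters:
  'b' => row 0
  'e' => row 1
  'h' => row 2
  'b' => row 1
  'p' => row 0
  'a' => row 1
  'k' => row 2
  'e' => row 1
  'o' => row 0
  'b' => row 1
Rows:
  Row 0: "bpo"
  Row 1: "ebaeb"
  Row 2: "hk"
First row length: 3

3


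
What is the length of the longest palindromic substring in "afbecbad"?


Input: "afbecbad"
Checking substrings for palindromes:
  No multi-char palindromic substrings found
Longest palindromic substring: "a" with length 1

1


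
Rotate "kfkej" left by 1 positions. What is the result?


Input: "kfkej", rotate left by 1
First 1 characters: "k"
Remaining characters: "fkej"
Concatenate remaining + first: "fkej" + "k" = "fkejk"

fkejk


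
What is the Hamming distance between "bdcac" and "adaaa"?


Comparing "bdcac" and "adaaa" position by position:
  Position 0: 'b' vs 'a' => differ
  Position 1: 'd' vs 'd' => same
  Position 2: 'c' vs 'a' => differ
  Position 3: 'a' vs 'a' => same
  Position 4: 'c' vs 'a' => differ
Total differences (Hamming distance): 3

3


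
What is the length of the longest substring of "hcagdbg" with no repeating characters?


Input: "hcagdbg"
Sliding window (track last position of each char):
  Position 0 ('h'): window [0,0] length 1 -- new best
  Position 1 ('c'): window [0,1] length 2 -- new best
  Position 2 ('a'): window [0,2] length 3 -- new best
  Position 3 ('g'): window [0,3] length 4 -- new best
  Position 4 ('d'): window [0,4] length 5 -- new best
  Position 5 ('b'): window [0,5] length 6 -- new best
  Position 6 ('g'): repeat (last at 3), move window start to 4
  Position 6 ('g'): window [4,6] length 3
Longest substring with no repeats: "hcagdb" with length 6

6


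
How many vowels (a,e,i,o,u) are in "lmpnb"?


Input: lmpnb
Checking each character:
  'l' at position 0: consonant
  'm' at position 1: consonant
  'p' at position 2: consonant
  'n' at position 3: consonant
  'b' at position 4: consonant
Total vowels: 0

0


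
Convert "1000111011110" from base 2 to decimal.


Input: "1000111011110" in base 2
Positional expansion:
  Digit '1' (value 1) x 2^12 = 4096
  Digit '0' (value 0) x 2^11 = 0
  Digit '0' (value 0) x 2^10 = 0
  Digit '0' (value 0) x 2^9 = 0
  Digit '1' (value 1) x 2^8 = 256
  Digit '1' (value 1) x 2^7 = 128
  Digit '1' (value 1) x 2^6 = 64
  Digit '0' (value 0) x 2^5 = 0
  Digit '1' (value 1) x 2^4 = 16
  Digit '1' (value 1) x 2^3 = 8
  Digit '1' (value 1) x 2^2 = 4
  Digit '1' (value 1) x 2^1 = 2
  Digit '0' (value 0) x 2^0 = 0
Sum = 4574

4574


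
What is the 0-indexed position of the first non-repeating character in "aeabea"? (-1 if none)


Input: aeabea
Character frequencies:
  'a': 3
  'b': 1
  'e': 2
Scanning left to right for freq == 1:
  Position 0 ('a'): freq=3, skip
  Position 1 ('e'): freq=2, skip
  Position 2 ('a'): freq=3, skip
  Position 3 ('b'): unique! => answer = 3

3


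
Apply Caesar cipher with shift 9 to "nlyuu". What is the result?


Caesar cipher: shift "nlyuu" by 9
  'n' (pos 13) + 9 = pos 22 = 'w'
  'l' (pos 11) + 9 = pos 20 = 'u'
  'y' (pos 24) + 9 = pos 7 = 'h'
  'u' (pos 20) + 9 = pos 3 = 'd'
  'u' (pos 20) + 9 = pos 3 = 'd'
Result: wuhdd

wuhdd


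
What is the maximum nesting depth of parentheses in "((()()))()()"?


Input: "((()()))()()"
Tracking depth:
  Position 0 '(': depth becomes 1
  Position 1 '(': depth becomes 2
  Position 2 '(': depth becomes 3
  Position 3 ')': depth becomes 2
  Position 4 '(': depth becomes 3
  Position 5 ')': depth becomes 2
  Position 6 ')': depth becomes 1
  Position 7 ')': depth becomes 0
  Position 8 '(': depth becomes 1
  Position 9 ')': depth becomes 0
  Position 10 '(': depth becomes 1
  Position 11 ')': depth becomes 0
Maximum depth reached: 3

3


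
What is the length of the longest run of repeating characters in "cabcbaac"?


Input: "cabcbaac"
Scanning for longest run:
  Position 1 ('a'): new char, reset run to 1
  Position 2 ('b'): new char, reset run to 1
  Position 3 ('c'): new char, reset run to 1
  Position 4 ('b'): new char, reset run to 1
  Position 5 ('a'): new char, reset run to 1
  Position 6 ('a'): continues run of 'a', length=2
  Position 7 ('c'): new char, reset run to 1
Longest run: 'a' with length 2

2


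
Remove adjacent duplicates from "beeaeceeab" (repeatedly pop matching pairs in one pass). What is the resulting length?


Input: beeaeceeab
Stack-based adjacent duplicate removal:
  Read 'b': push. Stack: b
  Read 'e': push. Stack: be
  Read 'e': matches stack top 'e' => pop. Stack: b
  Read 'a': push. Stack: ba
  Read 'e': push. Stack: bae
  Read 'c': push. Stack: baec
  Read 'e': push. Stack: baece
  Read 'e': matches stack top 'e' => pop. Stack: baec
  Read 'a': push. Stack: baeca
  Read 'b': push. Stack: baecab
Final stack: "baecab" (length 6)

6


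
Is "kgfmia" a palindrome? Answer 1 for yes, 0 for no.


Input: kgfmia
Reversed: aimfgk
  Compare pos 0 ('k') with pos 5 ('a'): MISMATCH
  Compare pos 1 ('g') with pos 4 ('i'): MISMATCH
  Compare pos 2 ('f') with pos 3 ('m'): MISMATCH
Result: not a palindrome

0


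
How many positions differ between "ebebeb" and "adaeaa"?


Comparing "ebebeb" and "adaeaa" position by position:
  Position 0: 'e' vs 'a' => DIFFER
  Position 1: 'b' vs 'd' => DIFFER
  Position 2: 'e' vs 'a' => DIFFER
  Position 3: 'b' vs 'e' => DIFFER
  Position 4: 'e' vs 'a' => DIFFER
  Position 5: 'b' vs 'a' => DIFFER
Positions that differ: 6

6


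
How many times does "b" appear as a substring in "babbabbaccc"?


Searching for "b" in "babbabbaccc"
Scanning each position:
  Position 0: "b" => MATCH
  Position 1: "a" => no
  Position 2: "b" => MATCH
  Position 3: "b" => MATCH
  Position 4: "a" => no
  Position 5: "b" => MATCH
  Position 6: "b" => MATCH
  Position 7: "a" => no
  Position 8: "c" => no
  Position 9: "c" => no
  Position 10: "c" => no
Total occurrences: 5

5


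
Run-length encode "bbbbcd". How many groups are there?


Input: bbbbcd
Scanning for consecutive runs:
  Group 1: 'b' x 4 (positions 0-3)
  Group 2: 'c' x 1 (positions 4-4)
  Group 3: 'd' x 1 (positions 5-5)
Total groups: 3

3


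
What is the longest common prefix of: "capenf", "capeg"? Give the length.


Words: capenf, capeg
  Position 0: all 'c' => match
  Position 1: all 'a' => match
  Position 2: all 'p' => match
  Position 3: all 'e' => match
  Position 4: ('n', 'g') => mismatch, stop
LCP = "cape" (length 4)

4


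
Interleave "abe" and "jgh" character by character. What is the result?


Interleaving "abe" and "jgh":
  Position 0: 'a' from first, 'j' from second => "aj"
  Position 1: 'b' from first, 'g' from second => "bg"
  Position 2: 'e' from first, 'h' from second => "eh"
Result: ajbgeh

ajbgeh


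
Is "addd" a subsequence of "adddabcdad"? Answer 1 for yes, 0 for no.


Check if "addd" is a subsequence of "adddabcdad"
Greedy scan:
  Position 0 ('a'): matches sub[0] = 'a'
  Position 1 ('d'): matches sub[1] = 'd'
  Position 2 ('d'): matches sub[2] = 'd'
  Position 3 ('d'): matches sub[3] = 'd'
  Position 4 ('a'): no match needed
  Position 5 ('b'): no match needed
  Position 6 ('c'): no match needed
  Position 7 ('d'): no match needed
  Position 8 ('a'): no match needed
  Position 9 ('d'): no match needed
All 4 characters matched => is a subsequence

1


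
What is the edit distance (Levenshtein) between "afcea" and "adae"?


Computing edit distance: "afcea" -> "adae"
DP table:
           a    d    a    e
      0    1    2    3    4
  a   1    0    1    2    3
  f   2    1    1    2    3
  c   3    2    2    2    3
  e   4    3    3    3    2
  a   5    4    4    3    3
Edit distance = dp[5][4] = 3

3


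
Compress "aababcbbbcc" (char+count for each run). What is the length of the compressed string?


Input: aababcbbbcc
Runs:
  'a' x 2 => "a2"
  'b' x 1 => "b1"
  'a' x 1 => "a1"
  'b' x 1 => "b1"
  'c' x 1 => "c1"
  'b' x 3 => "b3"
  'c' x 2 => "c2"
Compressed: "a2b1a1b1c1b3c2"
Compressed length: 14

14


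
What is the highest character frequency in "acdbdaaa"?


Input: acdbdaaa
Character counts:
  'a': 4
  'b': 1
  'c': 1
  'd': 2
Maximum frequency: 4

4


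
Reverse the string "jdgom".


Input: jdgom
Reading characters right to left:
  Position 4: 'm'
  Position 3: 'o'
  Position 2: 'g'
  Position 1: 'd'
  Position 0: 'j'
Reversed: mogdj

mogdj


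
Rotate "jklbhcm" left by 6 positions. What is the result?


Input: "jklbhcm", rotate left by 6
First 6 characters: "jklbhc"
Remaining characters: "m"
Concatenate remaining + first: "m" + "jklbhc" = "mjklbhc"

mjklbhc


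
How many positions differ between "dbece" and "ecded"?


Comparing "dbece" and "ecded" position by position:
  Position 0: 'd' vs 'e' => DIFFER
  Position 1: 'b' vs 'c' => DIFFER
  Position 2: 'e' vs 'd' => DIFFER
  Position 3: 'c' vs 'e' => DIFFER
  Position 4: 'e' vs 'd' => DIFFER
Positions that differ: 5

5


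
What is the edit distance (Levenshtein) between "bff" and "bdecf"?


Computing edit distance: "bff" -> "bdecf"
DP table:
           b    d    e    c    f
      0    1    2    3    4    5
  b   1    0    1    2    3    4
  f   2    1    1    2    3    3
  f   3    2    2    2    3    3
Edit distance = dp[3][5] = 3

3


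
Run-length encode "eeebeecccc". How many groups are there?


Input: eeebeecccc
Scanning for consecutive runs:
  Group 1: 'e' x 3 (positions 0-2)
  Group 2: 'b' x 1 (positions 3-3)
  Group 3: 'e' x 2 (positions 4-5)
  Group 4: 'c' x 4 (positions 6-9)
Total groups: 4

4


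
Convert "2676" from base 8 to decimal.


Input: "2676" in base 8
Positional expansion:
  Digit '2' (value 2) x 8^3 = 1024
  Digit '6' (value 6) x 8^2 = 384
  Digit '7' (value 7) x 8^1 = 56
  Digit '6' (value 6) x 8^0 = 6
Sum = 1470

1470


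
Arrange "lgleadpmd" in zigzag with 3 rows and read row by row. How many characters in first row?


Zigzag "lgleadpmd" into 3 rows:
Placing characters:
  'l' => row 0
  'g' => row 1
  'l' => row 2
  'e' => row 1
  'a' => row 0
  'd' => row 1
  'p' => row 2
  'm' => row 1
  'd' => row 0
Rows:
  Row 0: "lad"
  Row 1: "gedm"
  Row 2: "lp"
First row length: 3

3


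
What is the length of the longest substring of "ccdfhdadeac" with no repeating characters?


Input: "ccdfhdadeac"
Sliding window (track last position of each char):
  Position 0 ('c'): window [0,0] length 1 -- new best
  Position 1 ('c'): repeat (last at 0), move window start to 1
  Position 1 ('c'): window [1,1] length 1
  Position 2 ('d'): window [1,2] length 2 -- new best
  Position 3 ('f'): window [1,3] length 3 -- new best
  Position 4 ('h'): window [1,4] length 4 -- new best
  Position 5 ('d'): repeat (last at 2), move window start to 3
  Position 5 ('d'): window [3,5] length 3
  Position 6 ('a'): window [3,6] length 4
  Position 7 ('d'): repeat (last at 5), move window start to 6
  Position 7 ('d'): window [6,7] length 2
  Position 8 ('e'): window [6,8] length 3
  Position 9 ('a'): repeat (last at 6), move window start to 7
  Position 9 ('a'): window [7,9] length 3
  Position 10 ('c'): window [7,10] length 4
Longest substring with no repeats: "cdfh" with length 4

4


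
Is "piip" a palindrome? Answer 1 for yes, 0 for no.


Input: piip
Reversed: piip
  Compare pos 0 ('p') with pos 3 ('p'): match
  Compare pos 1 ('i') with pos 2 ('i'): match
Result: palindrome

1


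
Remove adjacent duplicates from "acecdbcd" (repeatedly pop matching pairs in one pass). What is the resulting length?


Input: acecdbcd
Stack-based adjacent duplicate removal:
  Read 'a': push. Stack: a
  Read 'c': push. Stack: ac
  Read 'e': push. Stack: ace
  Read 'c': push. Stack: acec
  Read 'd': push. Stack: acecd
  Read 'b': push. Stack: acecdb
  Read 'c': push. Stack: acecdbc
  Read 'd': push. Stack: acecdbcd
Final stack: "acecdbcd" (length 8)

8


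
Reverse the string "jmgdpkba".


Input: jmgdpkba
Reading characters right to left:
  Position 7: 'a'
  Position 6: 'b'
  Position 5: 'k'
  Position 4: 'p'
  Position 3: 'd'
  Position 2: 'g'
  Position 1: 'm'
  Position 0: 'j'
Reversed: abkpdgmj

abkpdgmj


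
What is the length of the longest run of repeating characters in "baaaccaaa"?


Input: "baaaccaaa"
Scanning for longest run:
  Position 1 ('a'): new char, reset run to 1
  Position 2 ('a'): continues run of 'a', length=2
  Position 3 ('a'): continues run of 'a', length=3
  Position 4 ('c'): new char, reset run to 1
  Position 5 ('c'): continues run of 'c', length=2
  Position 6 ('a'): new char, reset run to 1
  Position 7 ('a'): continues run of 'a', length=2
  Position 8 ('a'): continues run of 'a', length=3
Longest run: 'a' with length 3

3


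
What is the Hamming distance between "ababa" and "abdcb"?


Comparing "ababa" and "abdcb" position by position:
  Position 0: 'a' vs 'a' => same
  Position 1: 'b' vs 'b' => same
  Position 2: 'a' vs 'd' => differ
  Position 3: 'b' vs 'c' => differ
  Position 4: 'a' vs 'b' => differ
Total differences (Hamming distance): 3

3


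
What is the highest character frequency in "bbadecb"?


Input: bbadecb
Character counts:
  'a': 1
  'b': 3
  'c': 1
  'd': 1
  'e': 1
Maximum frequency: 3

3


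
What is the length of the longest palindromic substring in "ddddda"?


Input: "ddddda"
Checking substrings for palindromes:
  [0:5] "ddddd" (len 5) => palindrome
  [0:4] "dddd" (len 4) => palindrome
  [1:5] "dddd" (len 4) => palindrome
  [0:3] "ddd" (len 3) => palindrome
  [1:4] "ddd" (len 3) => palindrome
  [2:5] "ddd" (len 3) => palindrome
Longest palindromic substring: "ddddd" with length 5

5


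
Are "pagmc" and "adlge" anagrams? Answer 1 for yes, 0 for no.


Strings: "pagmc", "adlge"
Sorted first:  acgmp
Sorted second: adegl
Differ at position 1: 'c' vs 'd' => not anagrams

0


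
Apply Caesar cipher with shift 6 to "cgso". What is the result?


Caesar cipher: shift "cgso" by 6
  'c' (pos 2) + 6 = pos 8 = 'i'
  'g' (pos 6) + 6 = pos 12 = 'm'
  's' (pos 18) + 6 = pos 24 = 'y'
  'o' (pos 14) + 6 = pos 20 = 'u'
Result: imyu

imyu


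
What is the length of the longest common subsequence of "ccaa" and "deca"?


LCS of "ccaa" and "deca"
DP table:
           d    e    c    a
      0    0    0    0    0
  c   0    0    0    1    1
  c   0    0    0    1    1
  a   0    0    0    1    2
  a   0    0    0    1    2
LCS length = dp[4][4] = 2

2


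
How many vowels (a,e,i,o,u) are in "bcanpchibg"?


Input: bcanpchibg
Checking each character:
  'b' at position 0: consonant
  'c' at position 1: consonant
  'a' at position 2: vowel (running total: 1)
  'n' at position 3: consonant
  'p' at position 4: consonant
  'c' at position 5: consonant
  'h' at position 6: consonant
  'i' at position 7: vowel (running total: 2)
  'b' at position 8: consonant
  'g' at position 9: consonant
Total vowels: 2

2


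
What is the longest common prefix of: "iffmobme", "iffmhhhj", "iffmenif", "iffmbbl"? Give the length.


Words: iffmobme, iffmhhhj, iffmenif, iffmbbl
  Position 0: all 'i' => match
  Position 1: all 'f' => match
  Position 2: all 'f' => match
  Position 3: all 'm' => match
  Position 4: ('o', 'h', 'e', 'b') => mismatch, stop
LCP = "iffm" (length 4)

4


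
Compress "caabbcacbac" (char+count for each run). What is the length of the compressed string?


Input: caabbcacbac
Runs:
  'c' x 1 => "c1"
  'a' x 2 => "a2"
  'b' x 2 => "b2"
  'c' x 1 => "c1"
  'a' x 1 => "a1"
  'c' x 1 => "c1"
  'b' x 1 => "b1"
  'a' x 1 => "a1"
  'c' x 1 => "c1"
Compressed: "c1a2b2c1a1c1b1a1c1"
Compressed length: 18

18


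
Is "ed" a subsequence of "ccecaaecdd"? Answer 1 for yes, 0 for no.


Check if "ed" is a subsequence of "ccecaaecdd"
Greedy scan:
  Position 0 ('c'): no match needed
  Position 1 ('c'): no match needed
  Position 2 ('e'): matches sub[0] = 'e'
  Position 3 ('c'): no match needed
  Position 4 ('a'): no match needed
  Position 5 ('a'): no match needed
  Position 6 ('e'): no match needed
  Position 7 ('c'): no match needed
  Position 8 ('d'): matches sub[1] = 'd'
  Position 9 ('d'): no match needed
All 2 characters matched => is a subsequence

1


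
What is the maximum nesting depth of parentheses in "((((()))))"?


Input: "((((()))))"
Tracking depth:
  Position 0 '(': depth becomes 1
  Position 1 '(': depth becomes 2
  Position 2 '(': depth becomes 3
  Position 3 '(': depth becomes 4
  Position 4 '(': depth becomes 5
  Position 5 ')': depth becomes 4
  Position 6 ')': depth becomes 3
  Position 7 ')': depth becomes 2
  Position 8 ')': depth becomes 1
  Position 9 ')': depth becomes 0
Maximum depth reached: 5

5


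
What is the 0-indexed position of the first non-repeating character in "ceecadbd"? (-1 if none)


Input: ceecadbd
Character frequencies:
  'a': 1
  'b': 1
  'c': 2
  'd': 2
  'e': 2
Scanning left to right for freq == 1:
  Position 0 ('c'): freq=2, skip
  Position 1 ('e'): freq=2, skip
  Position 2 ('e'): freq=2, skip
  Position 3 ('c'): freq=2, skip
  Position 4 ('a'): unique! => answer = 4

4


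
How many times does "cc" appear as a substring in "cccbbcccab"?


Searching for "cc" in "cccbbcccab"
Scanning each position:
  Position 0: "cc" => MATCH
  Position 1: "cc" => MATCH
  Position 2: "cb" => no
  Position 3: "bb" => no
  Position 4: "bc" => no
  Position 5: "cc" => MATCH
  Position 6: "cc" => MATCH
  Position 7: "ca" => no
  Position 8: "ab" => no
Total occurrences: 4

4


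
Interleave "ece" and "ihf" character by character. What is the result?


Interleaving "ece" and "ihf":
  Position 0: 'e' from first, 'i' from second => "ei"
  Position 1: 'c' from first, 'h' from second => "ch"
  Position 2: 'e' from first, 'f' from second => "ef"
Result: eichef

eichef


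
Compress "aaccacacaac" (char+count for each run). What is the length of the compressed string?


Input: aaccacacaac
Runs:
  'a' x 2 => "a2"
  'c' x 2 => "c2"
  'a' x 1 => "a1"
  'c' x 1 => "c1"
  'a' x 1 => "a1"
  'c' x 1 => "c1"
  'a' x 2 => "a2"
  'c' x 1 => "c1"
Compressed: "a2c2a1c1a1c1a2c1"
Compressed length: 16

16


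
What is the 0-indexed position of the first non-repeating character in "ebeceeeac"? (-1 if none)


Input: ebeceeeac
Character frequencies:
  'a': 1
  'b': 1
  'c': 2
  'e': 5
Scanning left to right for freq == 1:
  Position 0 ('e'): freq=5, skip
  Position 1 ('b'): unique! => answer = 1

1


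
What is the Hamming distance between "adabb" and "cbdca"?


Comparing "adabb" and "cbdca" position by position:
  Position 0: 'a' vs 'c' => differ
  Position 1: 'd' vs 'b' => differ
  Position 2: 'a' vs 'd' => differ
  Position 3: 'b' vs 'c' => differ
  Position 4: 'b' vs 'a' => differ
Total differences (Hamming distance): 5

5


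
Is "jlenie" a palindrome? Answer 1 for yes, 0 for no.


Input: jlenie
Reversed: einelj
  Compare pos 0 ('j') with pos 5 ('e'): MISMATCH
  Compare pos 1 ('l') with pos 4 ('i'): MISMATCH
  Compare pos 2 ('e') with pos 3 ('n'): MISMATCH
Result: not a palindrome

0


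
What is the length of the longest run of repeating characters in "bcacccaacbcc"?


Input: "bcacccaacbcc"
Scanning for longest run:
  Position 1 ('c'): new char, reset run to 1
  Position 2 ('a'): new char, reset run to 1
  Position 3 ('c'): new char, reset run to 1
  Position 4 ('c'): continues run of 'c', length=2
  Position 5 ('c'): continues run of 'c', length=3
  Position 6 ('a'): new char, reset run to 1
  Position 7 ('a'): continues run of 'a', length=2
  Position 8 ('c'): new char, reset run to 1
  Position 9 ('b'): new char, reset run to 1
  Position 10 ('c'): new char, reset run to 1
  Position 11 ('c'): continues run of 'c', length=2
Longest run: 'c' with length 3

3


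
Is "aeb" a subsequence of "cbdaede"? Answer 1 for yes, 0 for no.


Check if "aeb" is a subsequence of "cbdaede"
Greedy scan:
  Position 0 ('c'): no match needed
  Position 1 ('b'): no match needed
  Position 2 ('d'): no match needed
  Position 3 ('a'): matches sub[0] = 'a'
  Position 4 ('e'): matches sub[1] = 'e'
  Position 5 ('d'): no match needed
  Position 6 ('e'): no match needed
Only matched 2/3 characters => not a subsequence

0


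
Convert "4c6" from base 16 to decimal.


Input: "4c6" in base 16
Positional expansion:
  Digit '4' (value 4) x 16^2 = 1024
  Digit 'c' (value 12) x 16^1 = 192
  Digit '6' (value 6) x 16^0 = 6
Sum = 1222

1222


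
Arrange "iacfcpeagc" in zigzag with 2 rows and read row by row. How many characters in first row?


Zigzag "iacfcpeagc" into 2 rows:
Placing characters:
  'i' => row 0
  'a' => row 1
  'c' => row 0
  'f' => row 1
  'c' => row 0
  'p' => row 1
  'e' => row 0
  'a' => row 1
  'g' => row 0
  'c' => row 1
Rows:
  Row 0: "icceg"
  Row 1: "afpac"
First row length: 5

5


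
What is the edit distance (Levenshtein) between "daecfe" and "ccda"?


Computing edit distance: "daecfe" -> "ccda"
DP table:
           c    c    d    a
      0    1    2    3    4
  d   1    1    2    2    3
  a   2    2    2    3    2
  e   3    3    3    3    3
  c   4    3    3    4    4
  f   5    4    4    4    5
  e   6    5    5    5    5
Edit distance = dp[6][4] = 5

5


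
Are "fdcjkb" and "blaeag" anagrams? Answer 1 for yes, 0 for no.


Strings: "fdcjkb", "blaeag"
Sorted first:  bcdfjk
Sorted second: aabegl
Differ at position 0: 'b' vs 'a' => not anagrams

0


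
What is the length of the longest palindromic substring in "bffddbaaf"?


Input: "bffddbaaf"
Checking substrings for palindromes:
  [1:3] "ff" (len 2) => palindrome
  [3:5] "dd" (len 2) => palindrome
  [6:8] "aa" (len 2) => palindrome
Longest palindromic substring: "ff" with length 2

2


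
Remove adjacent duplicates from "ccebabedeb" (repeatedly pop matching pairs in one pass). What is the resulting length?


Input: ccebabedeb
Stack-based adjacent duplicate removal:
  Read 'c': push. Stack: c
  Read 'c': matches stack top 'c' => pop. Stack: (empty)
  Read 'e': push. Stack: e
  Read 'b': push. Stack: eb
  Read 'a': push. Stack: eba
  Read 'b': push. Stack: ebab
  Read 'e': push. Stack: ebabe
  Read 'd': push. Stack: ebabed
  Read 'e': push. Stack: ebabede
  Read 'b': push. Stack: ebabedeb
Final stack: "ebabedeb" (length 8)

8


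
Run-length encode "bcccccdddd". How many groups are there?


Input: bcccccdddd
Scanning for consecutive runs:
  Group 1: 'b' x 1 (positions 0-0)
  Group 2: 'c' x 5 (positions 1-5)
  Group 3: 'd' x 4 (positions 6-9)
Total groups: 3

3


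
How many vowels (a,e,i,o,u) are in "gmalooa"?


Input: gmalooa
Checking each character:
  'g' at position 0: consonant
  'm' at position 1: consonant
  'a' at position 2: vowel (running total: 1)
  'l' at position 3: consonant
  'o' at position 4: vowel (running total: 2)
  'o' at position 5: vowel (running total: 3)
  'a' at position 6: vowel (running total: 4)
Total vowels: 4

4


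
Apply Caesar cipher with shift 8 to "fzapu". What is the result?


Caesar cipher: shift "fzapu" by 8
  'f' (pos 5) + 8 = pos 13 = 'n'
  'z' (pos 25) + 8 = pos 7 = 'h'
  'a' (pos 0) + 8 = pos 8 = 'i'
  'p' (pos 15) + 8 = pos 23 = 'x'
  'u' (pos 20) + 8 = pos 2 = 'c'
Result: nhixc

nhixc


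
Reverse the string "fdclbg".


Input: fdclbg
Reading characters right to left:
  Position 5: 'g'
  Position 4: 'b'
  Position 3: 'l'
  Position 2: 'c'
  Position 1: 'd'
  Position 0: 'f'
Reversed: gblcdf

gblcdf


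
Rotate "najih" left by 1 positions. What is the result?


Input: "najih", rotate left by 1
First 1 characters: "n"
Remaining characters: "ajih"
Concatenate remaining + first: "ajih" + "n" = "ajihn"

ajihn


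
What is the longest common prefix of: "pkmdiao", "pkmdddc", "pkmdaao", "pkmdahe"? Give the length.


Words: pkmdiao, pkmdddc, pkmdaao, pkmdahe
  Position 0: all 'p' => match
  Position 1: all 'k' => match
  Position 2: all 'm' => match
  Position 3: all 'd' => match
  Position 4: ('i', 'd', 'a', 'a') => mismatch, stop
LCP = "pkmd" (length 4)

4


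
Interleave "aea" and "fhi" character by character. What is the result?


Interleaving "aea" and "fhi":
  Position 0: 'a' from first, 'f' from second => "af"
  Position 1: 'e' from first, 'h' from second => "eh"
  Position 2: 'a' from first, 'i' from second => "ai"
Result: afehai

afehai


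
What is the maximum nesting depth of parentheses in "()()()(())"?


Input: "()()()(())"
Tracking depth:
  Position 0 '(': depth becomes 1
  Position 1 ')': depth becomes 0
  Position 2 '(': depth becomes 1
  Position 3 ')': depth becomes 0
  Position 4 '(': depth becomes 1
  Position 5 ')': depth becomes 0
  Position 6 '(': depth becomes 1
  Position 7 '(': depth becomes 2
  Position 8 ')': depth becomes 1
  Position 9 ')': depth becomes 0
Maximum depth reached: 2

2


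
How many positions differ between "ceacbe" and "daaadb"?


Comparing "ceacbe" and "daaadb" position by position:
  Position 0: 'c' vs 'd' => DIFFER
  Position 1: 'e' vs 'a' => DIFFER
  Position 2: 'a' vs 'a' => same
  Position 3: 'c' vs 'a' => DIFFER
  Position 4: 'b' vs 'd' => DIFFER
  Position 5: 'e' vs 'b' => DIFFER
Positions that differ: 5

5


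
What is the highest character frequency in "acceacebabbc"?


Input: acceacebabbc
Character counts:
  'a': 3
  'b': 3
  'c': 4
  'e': 2
Maximum frequency: 4

4


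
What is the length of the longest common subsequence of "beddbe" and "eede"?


LCS of "beddbe" and "eede"
DP table:
           e    e    d    e
      0    0    0    0    0
  b   0    0    0    0    0
  e   0    1    1    1    1
  d   0    1    1    2    2
  d   0    1    1    2    2
  b   0    1    1    2    2
  e   0    1    2    2    3
LCS length = dp[6][4] = 3

3


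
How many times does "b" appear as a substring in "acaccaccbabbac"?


Searching for "b" in "acaccaccbabbac"
Scanning each position:
  Position 0: "a" => no
  Position 1: "c" => no
  Position 2: "a" => no
  Position 3: "c" => no
  Position 4: "c" => no
  Position 5: "a" => no
  Position 6: "c" => no
  Position 7: "c" => no
  Position 8: "b" => MATCH
  Position 9: "a" => no
  Position 10: "b" => MATCH
  Position 11: "b" => MATCH
  Position 12: "a" => no
  Position 13: "c" => no
Total occurrences: 3

3


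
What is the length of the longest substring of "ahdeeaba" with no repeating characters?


Input: "ahdeeaba"
Sliding window (track last position of each char):
  Position 0 ('a'): window [0,0] length 1 -- new best
  Position 1 ('h'): window [0,1] length 2 -- new best
  Position 2 ('d'): window [0,2] length 3 -- new best
  Position 3 ('e'): window [0,3] length 4 -- new best
  Position 4 ('e'): repeat (last at 3), move window start to 4
  Position 4 ('e'): window [4,4] length 1
  Position 5 ('a'): window [4,5] length 2
  Position 6 ('b'): window [4,6] length 3
  Position 7 ('a'): repeat (last at 5), move window start to 6
  Position 7 ('a'): window [6,7] length 2
Longest substring with no repeats: "ahde" with length 4

4


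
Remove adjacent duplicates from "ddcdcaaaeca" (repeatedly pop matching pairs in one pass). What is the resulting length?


Input: ddcdcaaaeca
Stack-based adjacent duplicate removal:
  Read 'd': push. Stack: d
  Read 'd': matches stack top 'd' => pop. Stack: (empty)
  Read 'c': push. Stack: c
  Read 'd': push. Stack: cd
  Read 'c': push. Stack: cdc
  Read 'a': push. Stack: cdca
  Read 'a': matches stack top 'a' => pop. Stack: cdc
  Read 'a': push. Stack: cdca
  Read 'e': push. Stack: cdcae
  Read 'c': push. Stack: cdcaec
  Read 'a': push. Stack: cdcaeca
Final stack: "cdcaeca" (length 7)

7


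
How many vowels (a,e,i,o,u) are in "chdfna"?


Input: chdfna
Checking each character:
  'c' at position 0: consonant
  'h' at position 1: consonant
  'd' at position 2: consonant
  'f' at position 3: consonant
  'n' at position 4: consonant
  'a' at position 5: vowel (running total: 1)
Total vowels: 1

1


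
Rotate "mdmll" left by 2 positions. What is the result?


Input: "mdmll", rotate left by 2
First 2 characters: "md"
Remaining characters: "mll"
Concatenate remaining + first: "mll" + "md" = "mllmd"

mllmd


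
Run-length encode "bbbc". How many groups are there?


Input: bbbc
Scanning for consecutive runs:
  Group 1: 'b' x 3 (positions 0-2)
  Group 2: 'c' x 1 (positions 3-3)
Total groups: 2

2


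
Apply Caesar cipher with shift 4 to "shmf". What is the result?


Caesar cipher: shift "shmf" by 4
  's' (pos 18) + 4 = pos 22 = 'w'
  'h' (pos 7) + 4 = pos 11 = 'l'
  'm' (pos 12) + 4 = pos 16 = 'q'
  'f' (pos 5) + 4 = pos 9 = 'j'
Result: wlqj

wlqj


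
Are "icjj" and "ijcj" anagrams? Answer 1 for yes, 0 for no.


Strings: "icjj", "ijcj"
Sorted first:  cijj
Sorted second: cijj
Sorted forms match => anagrams

1


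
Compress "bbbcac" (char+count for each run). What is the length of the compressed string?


Input: bbbcac
Runs:
  'b' x 3 => "b3"
  'c' x 1 => "c1"
  'a' x 1 => "a1"
  'c' x 1 => "c1"
Compressed: "b3c1a1c1"
Compressed length: 8

8


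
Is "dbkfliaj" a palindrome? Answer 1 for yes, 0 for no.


Input: dbkfliaj
Reversed: jailfkbd
  Compare pos 0 ('d') with pos 7 ('j'): MISMATCH
  Compare pos 1 ('b') with pos 6 ('a'): MISMATCH
  Compare pos 2 ('k') with pos 5 ('i'): MISMATCH
  Compare pos 3 ('f') with pos 4 ('l'): MISMATCH
Result: not a palindrome

0


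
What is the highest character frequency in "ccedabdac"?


Input: ccedabdac
Character counts:
  'a': 2
  'b': 1
  'c': 3
  'd': 2
  'e': 1
Maximum frequency: 3

3
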